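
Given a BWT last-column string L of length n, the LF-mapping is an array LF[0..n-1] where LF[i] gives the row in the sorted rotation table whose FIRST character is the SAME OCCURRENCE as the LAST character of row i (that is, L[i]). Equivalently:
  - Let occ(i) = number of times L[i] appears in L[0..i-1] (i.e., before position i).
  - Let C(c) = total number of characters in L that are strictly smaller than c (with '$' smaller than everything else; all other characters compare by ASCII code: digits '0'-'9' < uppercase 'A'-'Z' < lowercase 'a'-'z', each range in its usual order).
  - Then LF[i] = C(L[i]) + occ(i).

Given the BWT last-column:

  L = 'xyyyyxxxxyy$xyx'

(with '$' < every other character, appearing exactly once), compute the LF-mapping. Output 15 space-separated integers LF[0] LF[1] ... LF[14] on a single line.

Char counts: '$':1, 'x':7, 'y':7
C (first-col start): C('$')=0, C('x')=1, C('y')=8
L[0]='x': occ=0, LF[0]=C('x')+0=1+0=1
L[1]='y': occ=0, LF[1]=C('y')+0=8+0=8
L[2]='y': occ=1, LF[2]=C('y')+1=8+1=9
L[3]='y': occ=2, LF[3]=C('y')+2=8+2=10
L[4]='y': occ=3, LF[4]=C('y')+3=8+3=11
L[5]='x': occ=1, LF[5]=C('x')+1=1+1=2
L[6]='x': occ=2, LF[6]=C('x')+2=1+2=3
L[7]='x': occ=3, LF[7]=C('x')+3=1+3=4
L[8]='x': occ=4, LF[8]=C('x')+4=1+4=5
L[9]='y': occ=4, LF[9]=C('y')+4=8+4=12
L[10]='y': occ=5, LF[10]=C('y')+5=8+5=13
L[11]='$': occ=0, LF[11]=C('$')+0=0+0=0
L[12]='x': occ=5, LF[12]=C('x')+5=1+5=6
L[13]='y': occ=6, LF[13]=C('y')+6=8+6=14
L[14]='x': occ=6, LF[14]=C('x')+6=1+6=7

Answer: 1 8 9 10 11 2 3 4 5 12 13 0 6 14 7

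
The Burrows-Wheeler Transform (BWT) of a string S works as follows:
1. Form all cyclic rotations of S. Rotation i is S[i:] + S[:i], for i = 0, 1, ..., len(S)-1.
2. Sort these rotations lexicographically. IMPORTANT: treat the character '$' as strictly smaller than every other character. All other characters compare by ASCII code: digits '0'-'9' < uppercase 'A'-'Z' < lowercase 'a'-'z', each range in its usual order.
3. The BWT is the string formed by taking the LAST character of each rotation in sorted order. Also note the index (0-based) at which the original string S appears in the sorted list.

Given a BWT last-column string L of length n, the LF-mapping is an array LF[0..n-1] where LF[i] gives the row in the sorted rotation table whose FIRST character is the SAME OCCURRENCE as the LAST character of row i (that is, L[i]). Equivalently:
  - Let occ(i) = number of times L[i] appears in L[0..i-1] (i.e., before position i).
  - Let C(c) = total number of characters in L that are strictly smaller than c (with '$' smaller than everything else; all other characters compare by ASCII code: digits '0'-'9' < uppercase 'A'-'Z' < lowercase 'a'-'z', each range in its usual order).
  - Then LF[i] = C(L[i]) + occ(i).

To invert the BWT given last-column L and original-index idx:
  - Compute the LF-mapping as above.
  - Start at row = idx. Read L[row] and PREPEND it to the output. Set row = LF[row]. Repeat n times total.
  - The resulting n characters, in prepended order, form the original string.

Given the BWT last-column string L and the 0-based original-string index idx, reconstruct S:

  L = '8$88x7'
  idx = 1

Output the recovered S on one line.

Answer: 7x888$

Derivation:
LF mapping: 2 0 3 4 5 1
Walk LF starting at row 1, prepending L[row]:
  step 1: row=1, L[1]='$', prepend. Next row=LF[1]=0
  step 2: row=0, L[0]='8', prepend. Next row=LF[0]=2
  step 3: row=2, L[2]='8', prepend. Next row=LF[2]=3
  step 4: row=3, L[3]='8', prepend. Next row=LF[3]=4
  step 5: row=4, L[4]='x', prepend. Next row=LF[4]=5
  step 6: row=5, L[5]='7', prepend. Next row=LF[5]=1
Reversed output: 7x888$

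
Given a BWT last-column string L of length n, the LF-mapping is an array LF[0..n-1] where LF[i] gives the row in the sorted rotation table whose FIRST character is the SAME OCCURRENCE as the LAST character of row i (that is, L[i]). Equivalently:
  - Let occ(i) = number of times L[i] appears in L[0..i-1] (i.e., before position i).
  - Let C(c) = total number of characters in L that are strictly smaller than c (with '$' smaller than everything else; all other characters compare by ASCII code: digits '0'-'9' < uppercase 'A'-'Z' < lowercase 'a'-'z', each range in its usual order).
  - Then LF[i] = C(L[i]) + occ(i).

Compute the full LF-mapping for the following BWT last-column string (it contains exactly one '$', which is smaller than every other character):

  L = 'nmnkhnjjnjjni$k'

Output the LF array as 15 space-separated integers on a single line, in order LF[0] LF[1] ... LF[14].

Char counts: '$':1, 'h':1, 'i':1, 'j':4, 'k':2, 'm':1, 'n':5
C (first-col start): C('$')=0, C('h')=1, C('i')=2, C('j')=3, C('k')=7, C('m')=9, C('n')=10
L[0]='n': occ=0, LF[0]=C('n')+0=10+0=10
L[1]='m': occ=0, LF[1]=C('m')+0=9+0=9
L[2]='n': occ=1, LF[2]=C('n')+1=10+1=11
L[3]='k': occ=0, LF[3]=C('k')+0=7+0=7
L[4]='h': occ=0, LF[4]=C('h')+0=1+0=1
L[5]='n': occ=2, LF[5]=C('n')+2=10+2=12
L[6]='j': occ=0, LF[6]=C('j')+0=3+0=3
L[7]='j': occ=1, LF[7]=C('j')+1=3+1=4
L[8]='n': occ=3, LF[8]=C('n')+3=10+3=13
L[9]='j': occ=2, LF[9]=C('j')+2=3+2=5
L[10]='j': occ=3, LF[10]=C('j')+3=3+3=6
L[11]='n': occ=4, LF[11]=C('n')+4=10+4=14
L[12]='i': occ=0, LF[12]=C('i')+0=2+0=2
L[13]='$': occ=0, LF[13]=C('$')+0=0+0=0
L[14]='k': occ=1, LF[14]=C('k')+1=7+1=8

Answer: 10 9 11 7 1 12 3 4 13 5 6 14 2 0 8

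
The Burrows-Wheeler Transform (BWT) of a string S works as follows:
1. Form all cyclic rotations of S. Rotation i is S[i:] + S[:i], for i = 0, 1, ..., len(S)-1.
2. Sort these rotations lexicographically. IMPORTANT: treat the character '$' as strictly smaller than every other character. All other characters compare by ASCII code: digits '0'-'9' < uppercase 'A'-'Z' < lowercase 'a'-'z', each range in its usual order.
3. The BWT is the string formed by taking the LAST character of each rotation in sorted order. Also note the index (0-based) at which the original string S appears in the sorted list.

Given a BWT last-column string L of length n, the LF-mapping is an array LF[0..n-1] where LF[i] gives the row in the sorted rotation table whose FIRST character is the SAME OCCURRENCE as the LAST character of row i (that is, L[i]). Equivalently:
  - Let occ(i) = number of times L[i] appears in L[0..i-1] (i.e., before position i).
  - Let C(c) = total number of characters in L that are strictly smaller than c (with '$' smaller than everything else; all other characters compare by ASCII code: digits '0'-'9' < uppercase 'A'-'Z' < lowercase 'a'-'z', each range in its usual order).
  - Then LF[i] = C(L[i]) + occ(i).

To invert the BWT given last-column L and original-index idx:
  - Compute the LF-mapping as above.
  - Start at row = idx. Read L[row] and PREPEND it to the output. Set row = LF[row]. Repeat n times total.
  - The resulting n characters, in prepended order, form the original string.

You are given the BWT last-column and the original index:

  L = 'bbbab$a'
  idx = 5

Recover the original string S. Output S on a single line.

LF mapping: 3 4 5 1 6 0 2
Walk LF starting at row 5, prepending L[row]:
  step 1: row=5, L[5]='$', prepend. Next row=LF[5]=0
  step 2: row=0, L[0]='b', prepend. Next row=LF[0]=3
  step 3: row=3, L[3]='a', prepend. Next row=LF[3]=1
  step 4: row=1, L[1]='b', prepend. Next row=LF[1]=4
  step 5: row=4, L[4]='b', prepend. Next row=LF[4]=6
  step 6: row=6, L[6]='a', prepend. Next row=LF[6]=2
  step 7: row=2, L[2]='b', prepend. Next row=LF[2]=5
Reversed output: babbab$

Answer: babbab$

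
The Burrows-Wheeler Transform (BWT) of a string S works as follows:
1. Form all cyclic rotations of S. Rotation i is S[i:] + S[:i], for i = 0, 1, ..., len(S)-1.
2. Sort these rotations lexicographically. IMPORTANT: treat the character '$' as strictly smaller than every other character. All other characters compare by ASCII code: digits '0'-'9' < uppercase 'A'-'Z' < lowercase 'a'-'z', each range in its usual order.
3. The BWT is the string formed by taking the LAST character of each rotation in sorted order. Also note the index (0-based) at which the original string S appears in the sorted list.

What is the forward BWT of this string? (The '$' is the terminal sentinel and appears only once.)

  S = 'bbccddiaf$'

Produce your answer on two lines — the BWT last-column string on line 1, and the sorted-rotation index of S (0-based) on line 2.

All 10 rotations (rotation i = S[i:]+S[:i]):
  rot[0] = bbccddiaf$
  rot[1] = bccddiaf$b
  rot[2] = ccddiaf$bb
  rot[3] = cddiaf$bbc
  rot[4] = ddiaf$bbcc
  rot[5] = diaf$bbccd
  rot[6] = iaf$bbccdd
  rot[7] = af$bbccddi
  rot[8] = f$bbccddia
  rot[9] = $bbccddiaf
Sorted (with $ < everything):
  sorted[0] = $bbccddiaf  (last char: 'f')
  sorted[1] = af$bbccddi  (last char: 'i')
  sorted[2] = bbccddiaf$  (last char: '$')
  sorted[3] = bccddiaf$b  (last char: 'b')
  sorted[4] = ccddiaf$bb  (last char: 'b')
  sorted[5] = cddiaf$bbc  (last char: 'c')
  sorted[6] = ddiaf$bbcc  (last char: 'c')
  sorted[7] = diaf$bbccd  (last char: 'd')
  sorted[8] = f$bbccddia  (last char: 'a')
  sorted[9] = iaf$bbccdd  (last char: 'd')
Last column: fi$bbccdad
Original string S is at sorted index 2

Answer: fi$bbccdad
2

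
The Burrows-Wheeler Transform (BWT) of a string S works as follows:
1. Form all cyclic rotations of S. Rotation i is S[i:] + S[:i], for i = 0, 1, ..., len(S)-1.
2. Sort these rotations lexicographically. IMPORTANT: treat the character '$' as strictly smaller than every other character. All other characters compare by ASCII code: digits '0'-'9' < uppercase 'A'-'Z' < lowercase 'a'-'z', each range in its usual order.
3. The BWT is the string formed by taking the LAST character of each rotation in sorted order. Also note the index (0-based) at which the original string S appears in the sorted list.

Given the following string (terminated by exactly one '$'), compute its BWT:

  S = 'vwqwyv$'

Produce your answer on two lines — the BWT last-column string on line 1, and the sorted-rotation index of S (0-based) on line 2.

Answer: vwy$vqw
3

Derivation:
All 7 rotations (rotation i = S[i:]+S[:i]):
  rot[0] = vwqwyv$
  rot[1] = wqwyv$v
  rot[2] = qwyv$vw
  rot[3] = wyv$vwq
  rot[4] = yv$vwqw
  rot[5] = v$vwqwy
  rot[6] = $vwqwyv
Sorted (with $ < everything):
  sorted[0] = $vwqwyv  (last char: 'v')
  sorted[1] = qwyv$vw  (last char: 'w')
  sorted[2] = v$vwqwy  (last char: 'y')
  sorted[3] = vwqwyv$  (last char: '$')
  sorted[4] = wqwyv$v  (last char: 'v')
  sorted[5] = wyv$vwq  (last char: 'q')
  sorted[6] = yv$vwqw  (last char: 'w')
Last column: vwy$vqw
Original string S is at sorted index 3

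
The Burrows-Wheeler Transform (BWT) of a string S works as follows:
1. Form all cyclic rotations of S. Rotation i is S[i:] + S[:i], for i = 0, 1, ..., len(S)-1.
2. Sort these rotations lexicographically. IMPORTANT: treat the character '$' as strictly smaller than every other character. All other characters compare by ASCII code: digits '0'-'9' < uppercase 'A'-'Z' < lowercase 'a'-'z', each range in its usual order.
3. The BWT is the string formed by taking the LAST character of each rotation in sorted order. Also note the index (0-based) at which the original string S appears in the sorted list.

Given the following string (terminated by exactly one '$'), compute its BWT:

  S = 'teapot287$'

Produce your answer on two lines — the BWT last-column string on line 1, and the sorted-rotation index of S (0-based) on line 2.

Answer: 7t82etpao$
9

Derivation:
All 10 rotations (rotation i = S[i:]+S[:i]):
  rot[0] = teapot287$
  rot[1] = eapot287$t
  rot[2] = apot287$te
  rot[3] = pot287$tea
  rot[4] = ot287$teap
  rot[5] = t287$teapo
  rot[6] = 287$teapot
  rot[7] = 87$teapot2
  rot[8] = 7$teapot28
  rot[9] = $teapot287
Sorted (with $ < everything):
  sorted[0] = $teapot287  (last char: '7')
  sorted[1] = 287$teapot  (last char: 't')
  sorted[2] = 7$teapot28  (last char: '8')
  sorted[3] = 87$teapot2  (last char: '2')
  sorted[4] = apot287$te  (last char: 'e')
  sorted[5] = eapot287$t  (last char: 't')
  sorted[6] = ot287$teap  (last char: 'p')
  sorted[7] = pot287$tea  (last char: 'a')
  sorted[8] = t287$teapo  (last char: 'o')
  sorted[9] = teapot287$  (last char: '$')
Last column: 7t82etpao$
Original string S is at sorted index 9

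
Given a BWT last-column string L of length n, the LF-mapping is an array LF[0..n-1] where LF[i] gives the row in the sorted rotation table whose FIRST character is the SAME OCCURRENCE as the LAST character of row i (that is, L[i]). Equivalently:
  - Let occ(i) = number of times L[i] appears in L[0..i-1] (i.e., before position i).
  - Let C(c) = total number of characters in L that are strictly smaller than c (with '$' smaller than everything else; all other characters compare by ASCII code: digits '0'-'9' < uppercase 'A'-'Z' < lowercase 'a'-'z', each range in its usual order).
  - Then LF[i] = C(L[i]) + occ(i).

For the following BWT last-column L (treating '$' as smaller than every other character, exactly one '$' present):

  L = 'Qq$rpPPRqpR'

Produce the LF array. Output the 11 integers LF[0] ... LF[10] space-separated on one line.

Char counts: '$':1, 'P':2, 'Q':1, 'R':2, 'p':2, 'q':2, 'r':1
C (first-col start): C('$')=0, C('P')=1, C('Q')=3, C('R')=4, C('p')=6, C('q')=8, C('r')=10
L[0]='Q': occ=0, LF[0]=C('Q')+0=3+0=3
L[1]='q': occ=0, LF[1]=C('q')+0=8+0=8
L[2]='$': occ=0, LF[2]=C('$')+0=0+0=0
L[3]='r': occ=0, LF[3]=C('r')+0=10+0=10
L[4]='p': occ=0, LF[4]=C('p')+0=6+0=6
L[5]='P': occ=0, LF[5]=C('P')+0=1+0=1
L[6]='P': occ=1, LF[6]=C('P')+1=1+1=2
L[7]='R': occ=0, LF[7]=C('R')+0=4+0=4
L[8]='q': occ=1, LF[8]=C('q')+1=8+1=9
L[9]='p': occ=1, LF[9]=C('p')+1=6+1=7
L[10]='R': occ=1, LF[10]=C('R')+1=4+1=5

Answer: 3 8 0 10 6 1 2 4 9 7 5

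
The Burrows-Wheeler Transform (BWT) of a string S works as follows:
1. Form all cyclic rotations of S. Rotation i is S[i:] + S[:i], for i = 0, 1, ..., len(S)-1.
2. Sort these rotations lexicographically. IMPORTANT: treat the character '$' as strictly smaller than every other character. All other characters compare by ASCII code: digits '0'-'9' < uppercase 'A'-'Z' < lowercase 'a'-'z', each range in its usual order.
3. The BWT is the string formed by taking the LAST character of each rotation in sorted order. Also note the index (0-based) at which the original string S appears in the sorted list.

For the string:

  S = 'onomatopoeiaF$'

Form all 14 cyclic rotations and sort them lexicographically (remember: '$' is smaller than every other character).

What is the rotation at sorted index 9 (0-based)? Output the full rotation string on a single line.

Answer: omatopoeiaF$on

Derivation:
All 14 rotations (rotation i = S[i:]+S[:i]):
  rot[0] = onomatopoeiaF$
  rot[1] = nomatopoeiaF$o
  rot[2] = omatopoeiaF$on
  rot[3] = matopoeiaF$ono
  rot[4] = atopoeiaF$onom
  rot[5] = topoeiaF$onoma
  rot[6] = opoeiaF$onomat
  rot[7] = poeiaF$onomato
  rot[8] = oeiaF$onomatop
  rot[9] = eiaF$onomatopo
  rot[10] = iaF$onomatopoe
  rot[11] = aF$onomatopoei
  rot[12] = F$onomatopoeia
  rot[13] = $onomatopoeiaF
Sorted (with $ < everything):
  sorted[0] = $onomatopoeiaF
  sorted[1] = F$onomatopoeia
  sorted[2] = aF$onomatopoei
  sorted[3] = atopoeiaF$onom
  sorted[4] = eiaF$onomatopo
  sorted[5] = iaF$onomatopoe
  sorted[6] = matopoeiaF$ono
  sorted[7] = nomatopoeiaF$o
  sorted[8] = oeiaF$onomatop
  sorted[9] = omatopoeiaF$on
  sorted[10] = onomatopoeiaF$
  sorted[11] = opoeiaF$onomat
  sorted[12] = poeiaF$onomato
  sorted[13] = topoeiaF$onoma
sorted[9] = omatopoeiaF$on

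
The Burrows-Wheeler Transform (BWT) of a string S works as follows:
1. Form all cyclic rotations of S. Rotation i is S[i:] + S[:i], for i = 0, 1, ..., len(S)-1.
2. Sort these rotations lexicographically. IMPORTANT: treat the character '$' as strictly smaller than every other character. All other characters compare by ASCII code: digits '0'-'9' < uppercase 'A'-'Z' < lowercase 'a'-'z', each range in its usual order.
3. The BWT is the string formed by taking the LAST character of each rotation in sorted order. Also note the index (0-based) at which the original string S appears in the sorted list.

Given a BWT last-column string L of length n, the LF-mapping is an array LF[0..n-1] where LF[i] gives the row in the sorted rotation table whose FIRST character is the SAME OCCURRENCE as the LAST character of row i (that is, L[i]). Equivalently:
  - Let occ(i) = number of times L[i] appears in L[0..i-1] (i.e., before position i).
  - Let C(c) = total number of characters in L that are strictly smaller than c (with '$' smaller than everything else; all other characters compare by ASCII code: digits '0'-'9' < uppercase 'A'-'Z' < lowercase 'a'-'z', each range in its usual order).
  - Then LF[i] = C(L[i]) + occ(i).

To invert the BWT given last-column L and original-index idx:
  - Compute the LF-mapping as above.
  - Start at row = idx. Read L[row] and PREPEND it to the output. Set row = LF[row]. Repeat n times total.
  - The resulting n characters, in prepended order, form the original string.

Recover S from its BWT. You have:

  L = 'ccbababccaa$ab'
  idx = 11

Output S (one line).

LF mapping: 10 11 6 1 7 2 8 12 13 3 4 0 5 9
Walk LF starting at row 11, prepending L[row]:
  step 1: row=11, L[11]='$', prepend. Next row=LF[11]=0
  step 2: row=0, L[0]='c', prepend. Next row=LF[0]=10
  step 3: row=10, L[10]='a', prepend. Next row=LF[10]=4
  step 4: row=4, L[4]='b', prepend. Next row=LF[4]=7
  step 5: row=7, L[7]='c', prepend. Next row=LF[7]=12
  step 6: row=12, L[12]='a', prepend. Next row=LF[12]=5
  step 7: row=5, L[5]='a', prepend. Next row=LF[5]=2
  step 8: row=2, L[2]='b', prepend. Next row=LF[2]=6
  step 9: row=6, L[6]='b', prepend. Next row=LF[6]=8
  step 10: row=8, L[8]='c', prepend. Next row=LF[8]=13
  step 11: row=13, L[13]='b', prepend. Next row=LF[13]=9
  step 12: row=9, L[9]='a', prepend. Next row=LF[9]=3
  step 13: row=3, L[3]='a', prepend. Next row=LF[3]=1
  step 14: row=1, L[1]='c', prepend. Next row=LF[1]=11
Reversed output: caabcbbaacbac$

Answer: caabcbbaacbac$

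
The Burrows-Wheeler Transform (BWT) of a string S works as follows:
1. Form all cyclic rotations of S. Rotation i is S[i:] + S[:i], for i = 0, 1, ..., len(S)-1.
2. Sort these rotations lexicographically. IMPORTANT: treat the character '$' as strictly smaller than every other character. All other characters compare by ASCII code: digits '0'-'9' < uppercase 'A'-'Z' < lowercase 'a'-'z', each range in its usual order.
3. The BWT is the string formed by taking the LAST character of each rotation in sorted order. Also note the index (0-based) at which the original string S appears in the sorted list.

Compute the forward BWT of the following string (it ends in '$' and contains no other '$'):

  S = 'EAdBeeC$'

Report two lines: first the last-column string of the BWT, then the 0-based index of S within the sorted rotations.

Answer: CEde$AeB
4

Derivation:
All 8 rotations (rotation i = S[i:]+S[:i]):
  rot[0] = EAdBeeC$
  rot[1] = AdBeeC$E
  rot[2] = dBeeC$EA
  rot[3] = BeeC$EAd
  rot[4] = eeC$EAdB
  rot[5] = eC$EAdBe
  rot[6] = C$EAdBee
  rot[7] = $EAdBeeC
Sorted (with $ < everything):
  sorted[0] = $EAdBeeC  (last char: 'C')
  sorted[1] = AdBeeC$E  (last char: 'E')
  sorted[2] = BeeC$EAd  (last char: 'd')
  sorted[3] = C$EAdBee  (last char: 'e')
  sorted[4] = EAdBeeC$  (last char: '$')
  sorted[5] = dBeeC$EA  (last char: 'A')
  sorted[6] = eC$EAdBe  (last char: 'e')
  sorted[7] = eeC$EAdB  (last char: 'B')
Last column: CEde$AeB
Original string S is at sorted index 4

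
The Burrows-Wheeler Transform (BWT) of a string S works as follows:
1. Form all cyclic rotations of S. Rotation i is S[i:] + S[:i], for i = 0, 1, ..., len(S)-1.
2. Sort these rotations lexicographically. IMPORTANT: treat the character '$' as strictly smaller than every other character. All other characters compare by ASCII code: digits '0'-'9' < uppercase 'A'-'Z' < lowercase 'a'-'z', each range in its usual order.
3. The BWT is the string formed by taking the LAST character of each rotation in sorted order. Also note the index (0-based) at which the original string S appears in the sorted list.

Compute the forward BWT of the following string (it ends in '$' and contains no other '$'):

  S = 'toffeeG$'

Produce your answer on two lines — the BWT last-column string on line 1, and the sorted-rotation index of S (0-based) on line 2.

All 8 rotations (rotation i = S[i:]+S[:i]):
  rot[0] = toffeeG$
  rot[1] = offeeG$t
  rot[2] = ffeeG$to
  rot[3] = feeG$tof
  rot[4] = eeG$toff
  rot[5] = eG$toffe
  rot[6] = G$toffee
  rot[7] = $toffeeG
Sorted (with $ < everything):
  sorted[0] = $toffeeG  (last char: 'G')
  sorted[1] = G$toffee  (last char: 'e')
  sorted[2] = eG$toffe  (last char: 'e')
  sorted[3] = eeG$toff  (last char: 'f')
  sorted[4] = feeG$tof  (last char: 'f')
  sorted[5] = ffeeG$to  (last char: 'o')
  sorted[6] = offeeG$t  (last char: 't')
  sorted[7] = toffeeG$  (last char: '$')
Last column: Geeffot$
Original string S is at sorted index 7

Answer: Geeffot$
7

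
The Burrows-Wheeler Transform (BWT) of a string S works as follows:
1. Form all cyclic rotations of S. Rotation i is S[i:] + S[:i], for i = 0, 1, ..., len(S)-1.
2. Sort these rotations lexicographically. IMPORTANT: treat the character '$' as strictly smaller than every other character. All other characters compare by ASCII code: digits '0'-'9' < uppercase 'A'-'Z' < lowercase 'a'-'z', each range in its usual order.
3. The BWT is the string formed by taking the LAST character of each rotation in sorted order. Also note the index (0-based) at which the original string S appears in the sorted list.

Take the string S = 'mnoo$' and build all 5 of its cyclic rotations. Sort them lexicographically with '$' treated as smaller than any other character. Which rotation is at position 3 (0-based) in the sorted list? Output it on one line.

Answer: o$mno

Derivation:
All 5 rotations (rotation i = S[i:]+S[:i]):
  rot[0] = mnoo$
  rot[1] = noo$m
  rot[2] = oo$mn
  rot[3] = o$mno
  rot[4] = $mnoo
Sorted (with $ < everything):
  sorted[0] = $mnoo
  sorted[1] = mnoo$
  sorted[2] = noo$m
  sorted[3] = o$mno
  sorted[4] = oo$mn
sorted[3] = o$mno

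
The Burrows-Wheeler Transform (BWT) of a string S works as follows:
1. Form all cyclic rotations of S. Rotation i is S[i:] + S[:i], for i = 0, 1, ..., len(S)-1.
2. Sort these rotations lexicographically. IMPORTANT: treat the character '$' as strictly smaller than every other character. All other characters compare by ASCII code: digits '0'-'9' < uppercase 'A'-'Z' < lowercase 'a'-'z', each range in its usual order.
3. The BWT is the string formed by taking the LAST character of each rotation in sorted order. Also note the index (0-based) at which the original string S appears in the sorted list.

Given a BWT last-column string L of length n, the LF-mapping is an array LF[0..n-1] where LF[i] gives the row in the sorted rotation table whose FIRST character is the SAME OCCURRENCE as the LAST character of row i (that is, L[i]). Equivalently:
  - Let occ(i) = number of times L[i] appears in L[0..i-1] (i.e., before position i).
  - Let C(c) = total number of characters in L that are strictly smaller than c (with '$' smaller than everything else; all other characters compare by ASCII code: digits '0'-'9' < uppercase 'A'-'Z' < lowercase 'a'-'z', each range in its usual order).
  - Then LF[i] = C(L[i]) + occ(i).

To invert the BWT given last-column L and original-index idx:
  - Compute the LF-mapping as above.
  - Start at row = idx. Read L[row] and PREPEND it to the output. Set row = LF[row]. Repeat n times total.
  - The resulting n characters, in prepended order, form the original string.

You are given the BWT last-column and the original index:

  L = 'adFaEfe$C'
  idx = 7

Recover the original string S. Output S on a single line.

LF mapping: 4 6 3 5 2 8 7 0 1
Walk LF starting at row 7, prepending L[row]:
  step 1: row=7, L[7]='$', prepend. Next row=LF[7]=0
  step 2: row=0, L[0]='a', prepend. Next row=LF[0]=4
  step 3: row=4, L[4]='E', prepend. Next row=LF[4]=2
  step 4: row=2, L[2]='F', prepend. Next row=LF[2]=3
  step 5: row=3, L[3]='a', prepend. Next row=LF[3]=5
  step 6: row=5, L[5]='f', prepend. Next row=LF[5]=8
  step 7: row=8, L[8]='C', prepend. Next row=LF[8]=1
  step 8: row=1, L[1]='d', prepend. Next row=LF[1]=6
  step 9: row=6, L[6]='e', prepend. Next row=LF[6]=7
Reversed output: edCfaFEa$

Answer: edCfaFEa$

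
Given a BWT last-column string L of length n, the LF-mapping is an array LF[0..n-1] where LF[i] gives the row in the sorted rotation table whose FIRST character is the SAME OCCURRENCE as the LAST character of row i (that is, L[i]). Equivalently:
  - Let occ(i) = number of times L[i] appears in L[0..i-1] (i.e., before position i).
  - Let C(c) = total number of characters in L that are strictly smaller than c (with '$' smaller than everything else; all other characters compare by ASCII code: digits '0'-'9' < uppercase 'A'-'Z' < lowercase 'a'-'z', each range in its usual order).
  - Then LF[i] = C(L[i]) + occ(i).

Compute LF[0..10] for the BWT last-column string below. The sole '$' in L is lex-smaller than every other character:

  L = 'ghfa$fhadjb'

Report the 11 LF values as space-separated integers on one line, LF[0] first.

Char counts: '$':1, 'a':2, 'b':1, 'd':1, 'f':2, 'g':1, 'h':2, 'j':1
C (first-col start): C('$')=0, C('a')=1, C('b')=3, C('d')=4, C('f')=5, C('g')=7, C('h')=8, C('j')=10
L[0]='g': occ=0, LF[0]=C('g')+0=7+0=7
L[1]='h': occ=0, LF[1]=C('h')+0=8+0=8
L[2]='f': occ=0, LF[2]=C('f')+0=5+0=5
L[3]='a': occ=0, LF[3]=C('a')+0=1+0=1
L[4]='$': occ=0, LF[4]=C('$')+0=0+0=0
L[5]='f': occ=1, LF[5]=C('f')+1=5+1=6
L[6]='h': occ=1, LF[6]=C('h')+1=8+1=9
L[7]='a': occ=1, LF[7]=C('a')+1=1+1=2
L[8]='d': occ=0, LF[8]=C('d')+0=4+0=4
L[9]='j': occ=0, LF[9]=C('j')+0=10+0=10
L[10]='b': occ=0, LF[10]=C('b')+0=3+0=3

Answer: 7 8 5 1 0 6 9 2 4 10 3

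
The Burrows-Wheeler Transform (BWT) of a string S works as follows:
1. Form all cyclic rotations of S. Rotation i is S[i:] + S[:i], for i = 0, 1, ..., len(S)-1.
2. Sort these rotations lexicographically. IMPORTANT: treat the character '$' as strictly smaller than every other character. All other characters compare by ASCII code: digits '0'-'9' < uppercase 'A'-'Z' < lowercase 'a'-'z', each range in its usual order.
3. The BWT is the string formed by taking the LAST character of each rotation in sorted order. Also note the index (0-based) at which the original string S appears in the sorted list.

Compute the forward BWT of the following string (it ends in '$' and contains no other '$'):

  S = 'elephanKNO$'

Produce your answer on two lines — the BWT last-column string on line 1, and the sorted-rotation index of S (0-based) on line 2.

Answer: OnKNh$lpeae
5

Derivation:
All 11 rotations (rotation i = S[i:]+S[:i]):
  rot[0] = elephanKNO$
  rot[1] = lephanKNO$e
  rot[2] = ephanKNO$el
  rot[3] = phanKNO$ele
  rot[4] = hanKNO$elep
  rot[5] = anKNO$eleph
  rot[6] = nKNO$elepha
  rot[7] = KNO$elephan
  rot[8] = NO$elephanK
  rot[9] = O$elephanKN
  rot[10] = $elephanKNO
Sorted (with $ < everything):
  sorted[0] = $elephanKNO  (last char: 'O')
  sorted[1] = KNO$elephan  (last char: 'n')
  sorted[2] = NO$elephanK  (last char: 'K')
  sorted[3] = O$elephanKN  (last char: 'N')
  sorted[4] = anKNO$eleph  (last char: 'h')
  sorted[5] = elephanKNO$  (last char: '$')
  sorted[6] = ephanKNO$el  (last char: 'l')
  sorted[7] = hanKNO$elep  (last char: 'p')
  sorted[8] = lephanKNO$e  (last char: 'e')
  sorted[9] = nKNO$elepha  (last char: 'a')
  sorted[10] = phanKNO$ele  (last char: 'e')
Last column: OnKNh$lpeae
Original string S is at sorted index 5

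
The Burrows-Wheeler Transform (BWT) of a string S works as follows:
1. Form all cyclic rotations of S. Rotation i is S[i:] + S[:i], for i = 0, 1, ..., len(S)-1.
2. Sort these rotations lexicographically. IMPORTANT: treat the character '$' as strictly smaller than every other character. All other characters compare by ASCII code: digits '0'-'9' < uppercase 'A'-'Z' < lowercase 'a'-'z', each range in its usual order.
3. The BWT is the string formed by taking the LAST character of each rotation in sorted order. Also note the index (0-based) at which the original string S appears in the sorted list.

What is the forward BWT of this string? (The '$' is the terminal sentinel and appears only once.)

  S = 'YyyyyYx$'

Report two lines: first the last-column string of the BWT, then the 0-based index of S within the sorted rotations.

Answer: xy$YyyyY
2

Derivation:
All 8 rotations (rotation i = S[i:]+S[:i]):
  rot[0] = YyyyyYx$
  rot[1] = yyyyYx$Y
  rot[2] = yyyYx$Yy
  rot[3] = yyYx$Yyy
  rot[4] = yYx$Yyyy
  rot[5] = Yx$Yyyyy
  rot[6] = x$YyyyyY
  rot[7] = $YyyyyYx
Sorted (with $ < everything):
  sorted[0] = $YyyyyYx  (last char: 'x')
  sorted[1] = Yx$Yyyyy  (last char: 'y')
  sorted[2] = YyyyyYx$  (last char: '$')
  sorted[3] = x$YyyyyY  (last char: 'Y')
  sorted[4] = yYx$Yyyy  (last char: 'y')
  sorted[5] = yyYx$Yyy  (last char: 'y')
  sorted[6] = yyyYx$Yy  (last char: 'y')
  sorted[7] = yyyyYx$Y  (last char: 'Y')
Last column: xy$YyyyY
Original string S is at sorted index 2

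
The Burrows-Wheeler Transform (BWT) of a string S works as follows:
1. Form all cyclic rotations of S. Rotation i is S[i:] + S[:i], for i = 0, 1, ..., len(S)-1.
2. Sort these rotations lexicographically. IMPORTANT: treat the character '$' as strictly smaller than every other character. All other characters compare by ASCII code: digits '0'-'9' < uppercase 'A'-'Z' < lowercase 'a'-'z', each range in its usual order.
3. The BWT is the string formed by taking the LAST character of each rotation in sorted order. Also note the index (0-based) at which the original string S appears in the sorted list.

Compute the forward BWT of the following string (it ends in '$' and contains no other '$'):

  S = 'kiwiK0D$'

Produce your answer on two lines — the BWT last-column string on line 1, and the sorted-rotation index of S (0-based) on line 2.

All 8 rotations (rotation i = S[i:]+S[:i]):
  rot[0] = kiwiK0D$
  rot[1] = iwiK0D$k
  rot[2] = wiK0D$ki
  rot[3] = iK0D$kiw
  rot[4] = K0D$kiwi
  rot[5] = 0D$kiwiK
  rot[6] = D$kiwiK0
  rot[7] = $kiwiK0D
Sorted (with $ < everything):
  sorted[0] = $kiwiK0D  (last char: 'D')
  sorted[1] = 0D$kiwiK  (last char: 'K')
  sorted[2] = D$kiwiK0  (last char: '0')
  sorted[3] = K0D$kiwi  (last char: 'i')
  sorted[4] = iK0D$kiw  (last char: 'w')
  sorted[5] = iwiK0D$k  (last char: 'k')
  sorted[6] = kiwiK0D$  (last char: '$')
  sorted[7] = wiK0D$ki  (last char: 'i')
Last column: DK0iwk$i
Original string S is at sorted index 6

Answer: DK0iwk$i
6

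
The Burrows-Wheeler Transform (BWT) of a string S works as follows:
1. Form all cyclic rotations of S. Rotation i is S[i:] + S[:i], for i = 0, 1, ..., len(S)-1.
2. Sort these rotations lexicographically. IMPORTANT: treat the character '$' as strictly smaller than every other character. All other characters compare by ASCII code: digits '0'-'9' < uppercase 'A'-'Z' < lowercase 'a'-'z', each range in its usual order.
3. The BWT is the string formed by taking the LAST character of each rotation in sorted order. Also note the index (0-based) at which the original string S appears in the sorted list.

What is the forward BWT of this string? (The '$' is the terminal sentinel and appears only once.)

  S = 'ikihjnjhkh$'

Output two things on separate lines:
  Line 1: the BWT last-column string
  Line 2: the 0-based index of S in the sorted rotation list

All 11 rotations (rotation i = S[i:]+S[:i]):
  rot[0] = ikihjnjhkh$
  rot[1] = kihjnjhkh$i
  rot[2] = ihjnjhkh$ik
  rot[3] = hjnjhkh$iki
  rot[4] = jnjhkh$ikih
  rot[5] = njhkh$ikihj
  rot[6] = jhkh$ikihjn
  rot[7] = hkh$ikihjnj
  rot[8] = kh$ikihjnjh
  rot[9] = h$ikihjnjhk
  rot[10] = $ikihjnjhkh
Sorted (with $ < everything):
  sorted[0] = $ikihjnjhkh  (last char: 'h')
  sorted[1] = h$ikihjnjhk  (last char: 'k')
  sorted[2] = hjnjhkh$iki  (last char: 'i')
  sorted[3] = hkh$ikihjnj  (last char: 'j')
  sorted[4] = ihjnjhkh$ik  (last char: 'k')
  sorted[5] = ikihjnjhkh$  (last char: '$')
  sorted[6] = jhkh$ikihjn  (last char: 'n')
  sorted[7] = jnjhkh$ikih  (last char: 'h')
  sorted[8] = kh$ikihjnjh  (last char: 'h')
  sorted[9] = kihjnjhkh$i  (last char: 'i')
  sorted[10] = njhkh$ikihj  (last char: 'j')
Last column: hkijk$nhhij
Original string S is at sorted index 5

Answer: hkijk$nhhij
5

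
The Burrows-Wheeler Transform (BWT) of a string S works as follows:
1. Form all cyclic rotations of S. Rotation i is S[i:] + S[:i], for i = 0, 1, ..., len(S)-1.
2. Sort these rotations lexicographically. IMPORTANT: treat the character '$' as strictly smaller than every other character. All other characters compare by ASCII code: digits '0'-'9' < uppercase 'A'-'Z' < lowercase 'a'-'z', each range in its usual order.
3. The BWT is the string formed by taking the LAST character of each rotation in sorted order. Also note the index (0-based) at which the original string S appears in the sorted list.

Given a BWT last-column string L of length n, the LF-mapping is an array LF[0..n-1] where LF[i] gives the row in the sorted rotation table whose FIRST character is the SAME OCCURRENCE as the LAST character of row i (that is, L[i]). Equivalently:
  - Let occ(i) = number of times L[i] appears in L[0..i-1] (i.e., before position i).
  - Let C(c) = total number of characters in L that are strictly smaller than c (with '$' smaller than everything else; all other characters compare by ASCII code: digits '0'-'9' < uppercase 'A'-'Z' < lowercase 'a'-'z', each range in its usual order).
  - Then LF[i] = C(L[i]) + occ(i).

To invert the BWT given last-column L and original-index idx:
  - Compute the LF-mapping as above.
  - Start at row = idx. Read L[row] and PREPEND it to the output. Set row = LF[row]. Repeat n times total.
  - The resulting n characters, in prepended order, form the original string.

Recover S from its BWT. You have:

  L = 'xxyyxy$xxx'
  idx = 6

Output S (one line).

Answer: xyxyxxyxx$

Derivation:
LF mapping: 1 2 7 8 3 9 0 4 5 6
Walk LF starting at row 6, prepending L[row]:
  step 1: row=6, L[6]='$', prepend. Next row=LF[6]=0
  step 2: row=0, L[0]='x', prepend. Next row=LF[0]=1
  step 3: row=1, L[1]='x', prepend. Next row=LF[1]=2
  step 4: row=2, L[2]='y', prepend. Next row=LF[2]=7
  step 5: row=7, L[7]='x', prepend. Next row=LF[7]=4
  step 6: row=4, L[4]='x', prepend. Next row=LF[4]=3
  step 7: row=3, L[3]='y', prepend. Next row=LF[3]=8
  step 8: row=8, L[8]='x', prepend. Next row=LF[8]=5
  step 9: row=5, L[5]='y', prepend. Next row=LF[5]=9
  step 10: row=9, L[9]='x', prepend. Next row=LF[9]=6
Reversed output: xyxyxxyxx$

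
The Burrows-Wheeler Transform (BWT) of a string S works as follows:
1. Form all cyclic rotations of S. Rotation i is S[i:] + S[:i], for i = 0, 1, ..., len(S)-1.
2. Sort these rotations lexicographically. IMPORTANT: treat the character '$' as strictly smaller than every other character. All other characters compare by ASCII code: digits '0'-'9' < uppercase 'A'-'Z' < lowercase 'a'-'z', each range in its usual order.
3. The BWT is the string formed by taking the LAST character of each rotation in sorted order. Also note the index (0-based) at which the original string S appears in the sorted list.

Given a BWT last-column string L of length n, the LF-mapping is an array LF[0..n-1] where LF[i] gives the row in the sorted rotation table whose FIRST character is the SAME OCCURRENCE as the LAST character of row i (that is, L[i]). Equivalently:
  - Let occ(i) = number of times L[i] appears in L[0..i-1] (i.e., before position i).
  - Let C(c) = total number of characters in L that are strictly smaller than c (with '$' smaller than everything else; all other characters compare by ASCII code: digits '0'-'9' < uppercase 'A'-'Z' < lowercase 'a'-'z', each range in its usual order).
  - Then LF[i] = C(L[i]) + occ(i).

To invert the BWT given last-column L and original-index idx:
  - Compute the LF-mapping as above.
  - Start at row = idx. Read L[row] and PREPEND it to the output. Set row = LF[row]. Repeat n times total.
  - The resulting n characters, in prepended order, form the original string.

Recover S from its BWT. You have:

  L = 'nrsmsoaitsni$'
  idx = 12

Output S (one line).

Answer: transmission$

Derivation:
LF mapping: 5 8 9 4 10 7 1 2 12 11 6 3 0
Walk LF starting at row 12, prepending L[row]:
  step 1: row=12, L[12]='$', prepend. Next row=LF[12]=0
  step 2: row=0, L[0]='n', prepend. Next row=LF[0]=5
  step 3: row=5, L[5]='o', prepend. Next row=LF[5]=7
  step 4: row=7, L[7]='i', prepend. Next row=LF[7]=2
  step 5: row=2, L[2]='s', prepend. Next row=LF[2]=9
  step 6: row=9, L[9]='s', prepend. Next row=LF[9]=11
  step 7: row=11, L[11]='i', prepend. Next row=LF[11]=3
  step 8: row=3, L[3]='m', prepend. Next row=LF[3]=4
  step 9: row=4, L[4]='s', prepend. Next row=LF[4]=10
  step 10: row=10, L[10]='n', prepend. Next row=LF[10]=6
  step 11: row=6, L[6]='a', prepend. Next row=LF[6]=1
  step 12: row=1, L[1]='r', prepend. Next row=LF[1]=8
  step 13: row=8, L[8]='t', prepend. Next row=LF[8]=12
Reversed output: transmission$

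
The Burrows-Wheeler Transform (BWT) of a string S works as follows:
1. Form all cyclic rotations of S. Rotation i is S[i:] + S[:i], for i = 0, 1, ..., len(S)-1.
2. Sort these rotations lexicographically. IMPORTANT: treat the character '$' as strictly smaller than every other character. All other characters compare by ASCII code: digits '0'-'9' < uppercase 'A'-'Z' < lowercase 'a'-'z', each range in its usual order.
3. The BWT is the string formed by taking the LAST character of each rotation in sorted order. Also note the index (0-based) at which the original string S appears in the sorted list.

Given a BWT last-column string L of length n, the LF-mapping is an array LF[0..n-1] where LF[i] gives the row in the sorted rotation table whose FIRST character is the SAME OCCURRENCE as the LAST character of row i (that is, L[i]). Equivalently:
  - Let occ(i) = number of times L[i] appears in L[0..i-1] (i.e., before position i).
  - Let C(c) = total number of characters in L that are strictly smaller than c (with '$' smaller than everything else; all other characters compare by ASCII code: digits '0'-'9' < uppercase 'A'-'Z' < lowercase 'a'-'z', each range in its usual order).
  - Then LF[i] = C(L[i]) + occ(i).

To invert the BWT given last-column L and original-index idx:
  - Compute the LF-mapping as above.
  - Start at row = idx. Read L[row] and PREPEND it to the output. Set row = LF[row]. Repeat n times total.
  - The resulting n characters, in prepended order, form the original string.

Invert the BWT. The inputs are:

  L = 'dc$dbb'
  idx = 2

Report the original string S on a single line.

LF mapping: 4 3 0 5 1 2
Walk LF starting at row 2, prepending L[row]:
  step 1: row=2, L[2]='$', prepend. Next row=LF[2]=0
  step 2: row=0, L[0]='d', prepend. Next row=LF[0]=4
  step 3: row=4, L[4]='b', prepend. Next row=LF[4]=1
  step 4: row=1, L[1]='c', prepend. Next row=LF[1]=3
  step 5: row=3, L[3]='d', prepend. Next row=LF[3]=5
  step 6: row=5, L[5]='b', prepend. Next row=LF[5]=2
Reversed output: bdcbd$

Answer: bdcbd$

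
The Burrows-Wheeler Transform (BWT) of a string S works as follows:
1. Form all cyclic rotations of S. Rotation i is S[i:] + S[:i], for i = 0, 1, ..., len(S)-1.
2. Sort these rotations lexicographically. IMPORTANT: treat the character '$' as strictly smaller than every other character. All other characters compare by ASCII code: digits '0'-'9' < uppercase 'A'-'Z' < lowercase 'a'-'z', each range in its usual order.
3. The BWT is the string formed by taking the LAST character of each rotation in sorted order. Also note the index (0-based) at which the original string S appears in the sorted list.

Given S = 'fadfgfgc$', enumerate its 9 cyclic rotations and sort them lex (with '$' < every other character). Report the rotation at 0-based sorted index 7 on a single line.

All 9 rotations (rotation i = S[i:]+S[:i]):
  rot[0] = fadfgfgc$
  rot[1] = adfgfgc$f
  rot[2] = dfgfgc$fa
  rot[3] = fgfgc$fad
  rot[4] = gfgc$fadf
  rot[5] = fgc$fadfg
  rot[6] = gc$fadfgf
  rot[7] = c$fadfgfg
  rot[8] = $fadfgfgc
Sorted (with $ < everything):
  sorted[0] = $fadfgfgc
  sorted[1] = adfgfgc$f
  sorted[2] = c$fadfgfg
  sorted[3] = dfgfgc$fa
  sorted[4] = fadfgfgc$
  sorted[5] = fgc$fadfg
  sorted[6] = fgfgc$fad
  sorted[7] = gc$fadfgf
  sorted[8] = gfgc$fadf
sorted[7] = gc$fadfgf

Answer: gc$fadfgf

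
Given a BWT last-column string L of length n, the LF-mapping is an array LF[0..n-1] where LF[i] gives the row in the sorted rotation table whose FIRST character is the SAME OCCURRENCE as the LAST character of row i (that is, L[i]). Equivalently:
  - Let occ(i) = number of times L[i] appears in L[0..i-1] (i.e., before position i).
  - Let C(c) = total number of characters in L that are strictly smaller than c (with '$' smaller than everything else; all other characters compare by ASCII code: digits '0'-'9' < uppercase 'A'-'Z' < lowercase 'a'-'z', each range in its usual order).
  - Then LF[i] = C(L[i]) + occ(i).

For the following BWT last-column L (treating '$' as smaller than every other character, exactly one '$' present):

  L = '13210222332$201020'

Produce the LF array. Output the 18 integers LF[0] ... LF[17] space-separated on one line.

Answer: 5 15 8 6 1 9 10 11 16 17 12 0 13 2 7 3 14 4

Derivation:
Char counts: '$':1, '0':4, '1':3, '2':7, '3':3
C (first-col start): C('$')=0, C('0')=1, C('1')=5, C('2')=8, C('3')=15
L[0]='1': occ=0, LF[0]=C('1')+0=5+0=5
L[1]='3': occ=0, LF[1]=C('3')+0=15+0=15
L[2]='2': occ=0, LF[2]=C('2')+0=8+0=8
L[3]='1': occ=1, LF[3]=C('1')+1=5+1=6
L[4]='0': occ=0, LF[4]=C('0')+0=1+0=1
L[5]='2': occ=1, LF[5]=C('2')+1=8+1=9
L[6]='2': occ=2, LF[6]=C('2')+2=8+2=10
L[7]='2': occ=3, LF[7]=C('2')+3=8+3=11
L[8]='3': occ=1, LF[8]=C('3')+1=15+1=16
L[9]='3': occ=2, LF[9]=C('3')+2=15+2=17
L[10]='2': occ=4, LF[10]=C('2')+4=8+4=12
L[11]='$': occ=0, LF[11]=C('$')+0=0+0=0
L[12]='2': occ=5, LF[12]=C('2')+5=8+5=13
L[13]='0': occ=1, LF[13]=C('0')+1=1+1=2
L[14]='1': occ=2, LF[14]=C('1')+2=5+2=7
L[15]='0': occ=2, LF[15]=C('0')+2=1+2=3
L[16]='2': occ=6, LF[16]=C('2')+6=8+6=14
L[17]='0': occ=3, LF[17]=C('0')+3=1+3=4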